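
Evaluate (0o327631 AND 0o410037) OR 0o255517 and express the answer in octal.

0o327631 AND 0o410037 = 0o000031.
Then OR with 0o255517.

0o255537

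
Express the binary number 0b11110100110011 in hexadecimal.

0x3D33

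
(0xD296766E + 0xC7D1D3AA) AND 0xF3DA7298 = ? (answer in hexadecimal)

0x92484218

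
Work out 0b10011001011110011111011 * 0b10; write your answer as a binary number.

0b100110010111100111110110

Multiply each base-2 digit by 2, carrying:
  1×2 = 2 → write 0 carry 1
  1×2+1 = 3 → write 1 carry 1
  0×2+1 = 1 → write 1
  1×2 = 2 → write 0 carry 1
  1×2+1 = 3 → write 1 carry 1
  1×2+1 = 3 → write 1 carry 1
  1×2+1 = 3 → write 1 carry 1
  1×2+1 = 3 → write 1 carry 1
  0×2+1 = 1 → write 1
  0×2 = 0 → write 0
  1×2 = 2 → write 0 carry 1
  1×2+1 = 3 → write 1 carry 1
  1×2+1 = 3 → write 1 carry 1
  1×2+1 = 3 → write 1 carry 1
  0×2+1 = 1 → write 1
  1×2 = 2 → write 0 carry 1
  0×2+1 = 1 → write 1
  0×2 = 0 → write 0
  1×2 = 2 → write 0 carry 1
  1×2+1 = 3 → write 1 carry 1
  0×2+1 = 1 → write 1
  0×2 = 0 → write 0
  1×2 = 2 → write 0 carry 1
  remaining carry: 1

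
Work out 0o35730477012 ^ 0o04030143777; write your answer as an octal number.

0o31700534765

XOR each oct digit independently (no carries):
  3^0=3, 5^4=1, 7^0=7, 3^3=0, 0^0=0, 4^1=5, 7^4=3, 7^3=4, 0^7=7, 1^7=6, 2^7=5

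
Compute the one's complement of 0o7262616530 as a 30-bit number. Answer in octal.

0o0515161247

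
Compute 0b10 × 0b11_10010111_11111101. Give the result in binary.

0b1110010111111111010

Multiply each base-2 digit by 2, carrying:
  1×2 = 2 → write 0 carry 1
  0×2+1 = 1 → write 1
  1×2 = 2 → write 0 carry 1
  1×2+1 = 3 → write 1 carry 1
  1×2+1 = 3 → write 1 carry 1
  1×2+1 = 3 → write 1 carry 1
  1×2+1 = 3 → write 1 carry 1
  1×2+1 = 3 → write 1 carry 1
  1×2+1 = 3 → write 1 carry 1
  1×2+1 = 3 → write 1 carry 1
  1×2+1 = 3 → write 1 carry 1
  0×2+1 = 1 → write 1
  1×2 = 2 → write 0 carry 1
  0×2+1 = 1 → write 1
  0×2 = 0 → write 0
  1×2 = 2 → write 0 carry 1
  1×2+1 = 3 → write 1 carry 1
  1×2+1 = 3 → write 1 carry 1
  remaining carry: 1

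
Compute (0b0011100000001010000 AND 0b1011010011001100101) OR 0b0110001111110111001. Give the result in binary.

0b111001111111111001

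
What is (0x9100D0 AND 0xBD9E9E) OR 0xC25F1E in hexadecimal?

0xD35F9E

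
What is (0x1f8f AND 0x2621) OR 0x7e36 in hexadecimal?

0x7e37

0x1f8f AND 0x2621 = 0x0601.
Then OR with 0x7e36.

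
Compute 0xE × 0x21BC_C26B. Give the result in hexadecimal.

Multiply each base-16 digit by 14, carrying:
  B×14 = 154 → write A carry 9
  6×14+9 = 93 → write D carry 5
  2×14+5 = 33 → write 1 carry 2
  C×14+2 = 170 → write A carry 10
  C×14+10 = 178 → write 2 carry 11
  B×14+11 = 165 → write 5 carry 10
  1×14+10 = 24 → write 8 carry 1
  2×14+1 = 29 → write D carry 1
  remaining carry: 1

0x1D852A1DA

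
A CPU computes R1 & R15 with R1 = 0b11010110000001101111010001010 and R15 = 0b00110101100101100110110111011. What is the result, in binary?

0b00010100000001100110010001010

AND bit by bit (1 only where both bits are 1):
  11010110000001101111010001010
& 00110101100101100110110111011
= 00010100000001100110010001010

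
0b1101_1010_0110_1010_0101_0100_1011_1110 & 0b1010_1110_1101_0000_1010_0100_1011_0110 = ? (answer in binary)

AND bit by bit (1 only where both bits are 1):
  11011010011010100101010010111110
& 10101110110100001010010010110110
= 10001010010000000000010010110110

0b10001010010000000000010010110110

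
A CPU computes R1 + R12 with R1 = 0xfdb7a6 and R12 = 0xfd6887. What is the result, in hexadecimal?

Add column by column in base 16, right to left:
  6+7 = d
  a+8 = 2 carry 1
  7+8+1 = 0 carry 1
  b+6+1 = 2 carry 1
  d+d+1 = b carry 1
  f+f+1 = f carry 1
  final carry 1

0x1fb202d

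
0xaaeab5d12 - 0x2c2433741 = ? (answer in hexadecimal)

0x7ec6825d1

Subtract column by column in base 16:
  2-1 → 1
  1-4 → d (borrow)
  d-7-1 → 5
  5-3 → 2
  b-3 → 8
  a-4 → 6
  e-2 → c
  a-c → e (borrow)
  a-2-1 → 7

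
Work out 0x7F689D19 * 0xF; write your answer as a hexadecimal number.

0x777213477

Multiply each base-16 digit by 15, carrying:
  9×15 = 135 → write 7 carry 8
  1×15+8 = 23 → write 7 carry 1
  D×15+1 = 196 → write 4 carry 12
  9×15+12 = 147 → write 3 carry 9
  8×15+9 = 129 → write 1 carry 8
  6×15+8 = 98 → write 2 carry 6
  F×15+6 = 231 → write 7 carry 14
  7×15+14 = 119 → write 7 carry 7
  remaining carry: 7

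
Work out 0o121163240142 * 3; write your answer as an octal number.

0o363531740446

Multiply each base-8 digit by 3, carrying:
  2×3 = 6 → write 6
  4×3 = 12 → write 4 carry 1
  1×3+1 = 4 → write 4
  0×3 = 0 → write 0
  4×3 = 12 → write 4 carry 1
  2×3+1 = 7 → write 7
  3×3 = 9 → write 1 carry 1
  6×3+1 = 19 → write 3 carry 2
  1×3+2 = 5 → write 5
  1×3 = 3 → write 3
  2×3 = 6 → write 6
  1×3 = 3 → write 3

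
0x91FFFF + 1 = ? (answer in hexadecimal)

The trailing 4 digits are F (max in base 16), so adding 1 cascades: they roll to 0 and the next digit up increments.

0x920000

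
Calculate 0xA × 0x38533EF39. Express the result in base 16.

Multiply each base-16 digit by 10, carrying:
  9×10 = 90 → write A carry 5
  3×10+5 = 35 → write 3 carry 2
  F×10+2 = 152 → write 8 carry 9
  E×10+9 = 149 → write 5 carry 9
  3×10+9 = 39 → write 7 carry 2
  3×10+2 = 32 → write 0 carry 2
  5×10+2 = 52 → write 4 carry 3
  8×10+3 = 83 → write 3 carry 5
  3×10+5 = 35 → write 3 carry 2
  remaining carry: 2

0x233407583A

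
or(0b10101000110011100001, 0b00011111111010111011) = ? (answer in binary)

0b10111111111011111011

OR bit by bit (1 where either bit is 1):
  10101000110011100001
| 00011111111010111011
= 10111111111011111011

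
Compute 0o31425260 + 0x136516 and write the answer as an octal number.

0x136516 = 0o4662426 in octal.
Add column by column in base 8, right to left:
  0+6 = 6
  6+2 = 0 carry 1
  2+4+1 = 7
  5+2 = 7
  2+6 = 0 carry 1
  4+6+1 = 3 carry 1
  1+4+1 = 6
  3+0 = 3

0o36307706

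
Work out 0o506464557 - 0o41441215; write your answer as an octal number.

0o445023342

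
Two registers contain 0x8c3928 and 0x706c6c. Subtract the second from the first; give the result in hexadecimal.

Subtract column by column in base 16:
  8-c → c (borrow)
  2-6-1 → b (borrow)
  9-c-1 → c (borrow)
  3-6-1 → c (borrow)
  c-0-1 → b
  8-7 → 1

0x1bccbc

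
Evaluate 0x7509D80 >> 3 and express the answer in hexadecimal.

0xEA13B0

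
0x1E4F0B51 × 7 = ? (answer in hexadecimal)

0xD4294F37

Multiply each base-16 digit by 7, carrying:
  1×7 = 7 → write 7
  5×7 = 35 → write 3 carry 2
  B×7+2 = 79 → write F carry 4
  0×7+4 = 4 → write 4
  F×7 = 105 → write 9 carry 6
  4×7+6 = 34 → write 2 carry 2
  E×7+2 = 100 → write 4 carry 6
  1×7+6 = 13 → write D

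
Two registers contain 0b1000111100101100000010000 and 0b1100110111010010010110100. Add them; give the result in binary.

0b10101110011111110011000100

Add column by column in base 2, right to left:
  0+0 = 0
  0+0 = 0
  0+1 = 1
  0+0 = 0
  1+1 = 0 carry 1
  0+1+1 = 0 carry 1
  0+0+1 = 1
  0+1 = 1
  0+0 = 0
  0+0 = 0
  0+1 = 1
  1+0 = 1
  1+0 = 1
  0+1 = 1
  1+0 = 1
  0+1 = 1
  0+1 = 1
  1+1 = 0 carry 1
  1+0+1 = 0 carry 1
  1+1+1 = 1 carry 1
  1+1+1 = 1 carry 1
  0+0+1 = 1
  0+0 = 0
  0+1 = 1
  1+1 = 0 carry 1
  final carry 1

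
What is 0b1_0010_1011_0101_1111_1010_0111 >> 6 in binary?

0b1001010110101111110

Right shift by 6: drop the 6 least-significant bits.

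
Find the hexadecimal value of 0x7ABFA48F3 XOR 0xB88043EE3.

0xC23FE7610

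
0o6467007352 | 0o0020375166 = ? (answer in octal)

0o6467377376

OR each oct digit independently (no carries):
  6|0=6, 4|0=4, 6|2=6, 7|0=7, 0|3=3, 0|7=7, 7|5=7, 3|1=3, 5|6=7, 2|6=6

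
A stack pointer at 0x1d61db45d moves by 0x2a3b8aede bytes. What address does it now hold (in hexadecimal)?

Add column by column in base 16, right to left:
  d+e = b carry 1
  5+d+1 = 3 carry 1
  4+e+1 = 3 carry 1
  b+a+1 = 6 carry 1
  d+8+1 = 6 carry 1
  1+b+1 = d
  6+3 = 9
  d+a = 7 carry 1
  1+2+1 = 4

0x479d6633b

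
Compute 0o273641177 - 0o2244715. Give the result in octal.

Subtract column by column in base 8:
  7-5 → 2
  7-1 → 6
  1-7 → 2 (borrow)
  1-4-1 → 4 (borrow)
  4-4-1 → 7 (borrow)
  6-2-1 → 3
  3-2 → 1
  7-0 → 7
  2-0 → 2

0o271374262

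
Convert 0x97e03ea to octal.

0o1137401752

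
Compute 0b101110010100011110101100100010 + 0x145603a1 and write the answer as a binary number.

0b1000010101001111110111011000011

0x145603a1 = 0b10100010101100000001110100001 in binary.
Add column by column in base 2, right to left:
  0+1 = 1
  1+0 = 1
  0+0 = 0
  0+0 = 0
  0+0 = 0
  1+1 = 0 carry 1
  0+0+1 = 1
  0+1 = 1
  1+1 = 0 carry 1
  1+1+1 = 1 carry 1
  0+0+1 = 1
  1+0 = 1
  0+0 = 0
  1+0 = 1
  1+0 = 1
  1+0 = 1
  1+0 = 1
  0+1 = 1
  0+1 = 1
  0+0 = 0
  1+1 = 0 carry 1
  0+0+1 = 1
  1+1 = 0 carry 1
  0+0+1 = 1
  0+0 = 0
  1+0 = 1
  1+1 = 0 carry 1
  1+0+1 = 0 carry 1
  0+1+1 = 0 carry 1
  1+0+1 = 0 carry 1
  final carry 1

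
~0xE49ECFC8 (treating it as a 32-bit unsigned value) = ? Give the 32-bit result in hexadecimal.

0x1B613037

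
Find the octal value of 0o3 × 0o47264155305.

0o166034510117

Multiply each base-8 digit by 3, carrying:
  5×3 = 15 → write 7 carry 1
  0×3+1 = 1 → write 1
  3×3 = 9 → write 1 carry 1
  5×3+1 = 16 → write 0 carry 2
  5×3+2 = 17 → write 1 carry 2
  1×3+2 = 5 → write 5
  4×3 = 12 → write 4 carry 1
  6×3+1 = 19 → write 3 carry 2
  2×3+2 = 8 → write 0 carry 1
  7×3+1 = 22 → write 6 carry 2
  4×3+2 = 14 → write 6 carry 1
  remaining carry: 1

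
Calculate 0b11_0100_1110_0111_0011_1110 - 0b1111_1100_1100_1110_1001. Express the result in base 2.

0b1001010001101001010101

Subtract column by column in base 2:
  0-1 → 1 (borrow)
  1-0-1 → 0
  1-0 → 1
  1-1 → 0
  1-0 → 1
  1-1 → 0
  0-1 → 1 (borrow)
  0-1-1 → 0 (borrow)
  1-0-1 → 0
  1-0 → 1
  1-1 → 0
  0-1 → 1 (borrow)
  0-0-1 → 1 (borrow)
  1-0-1 → 0
  1-1 → 0
  1-1 → 0
  0-1 → 1 (borrow)
  0-1-1 → 0 (borrow)
  1-1-1 → 1 (borrow)
  0-1-1 → 0 (borrow)
  1-0-1 → 0
  1-0 → 1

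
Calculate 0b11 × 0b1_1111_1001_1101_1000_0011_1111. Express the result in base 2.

0b101111011011000100010111101

Multiply each base-2 digit by 3, carrying:
  1×3 = 3 → write 1 carry 1
  1×3+1 = 4 → write 0 carry 2
  1×3+2 = 5 → write 1 carry 2
  1×3+2 = 5 → write 1 carry 2
  1×3+2 = 5 → write 1 carry 2
  1×3+2 = 5 → write 1 carry 2
  0×3+2 = 2 → write 0 carry 1
  0×3+1 = 1 → write 1
  0×3 = 0 → write 0
  0×3 = 0 → write 0
  0×3 = 0 → write 0
  1×3 = 3 → write 1 carry 1
  1×3+1 = 4 → write 0 carry 2
  0×3+2 = 2 → write 0 carry 1
  1×3+1 = 4 → write 0 carry 2
  1×3+2 = 5 → write 1 carry 2
  1×3+2 = 5 → write 1 carry 2
  0×3+2 = 2 → write 0 carry 1
  0×3+1 = 1 → write 1
  1×3 = 3 → write 1 carry 1
  1×3+1 = 4 → write 0 carry 2
  1×3+2 = 5 → write 1 carry 2
  1×3+2 = 5 → write 1 carry 2
  1×3+2 = 5 → write 1 carry 2
  1×3+2 = 5 → write 1 carry 2
  remaining carry: 10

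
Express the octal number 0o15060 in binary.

Each octal digit is 3 bits: 1=001 5=101 0=000 6=110 0=000.

0b1101000110000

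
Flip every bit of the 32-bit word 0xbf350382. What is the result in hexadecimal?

0x40cafc7d

Each hex digit d becomes f−d:
  b→4, f→0, 3→c, 5→a, 0→f, 3→c, 8→7, 2→d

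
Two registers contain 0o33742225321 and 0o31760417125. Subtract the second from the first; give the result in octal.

0o1761606174

Subtract column by column in base 8:
  1-5 → 4 (borrow)
  2-2-1 → 7 (borrow)
  3-1-1 → 1
  5-7 → 6 (borrow)
  2-1-1 → 0
  2-4 → 6 (borrow)
  2-0-1 → 1
  4-6 → 6 (borrow)
  7-7-1 → 7 (borrow)
  3-1-1 → 1
  3-3 → 0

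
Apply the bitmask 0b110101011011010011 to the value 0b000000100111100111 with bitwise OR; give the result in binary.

0b110101111111110111

OR bit by bit (1 where either bit is 1):
  000000100111100111
| 110101011011010011
= 110101111111110111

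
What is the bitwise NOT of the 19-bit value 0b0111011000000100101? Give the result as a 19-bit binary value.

0b1000100111111011010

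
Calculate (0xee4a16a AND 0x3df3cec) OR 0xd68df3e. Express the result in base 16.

0xfecff7e

0xee4a16a AND 0x3df3cec = 0x2c42068.
Then OR with 0xd68df3e.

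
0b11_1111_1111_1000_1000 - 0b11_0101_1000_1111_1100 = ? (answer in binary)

Subtract column by column in base 2:
  0-0 → 0
  0-0 → 0
  0-1 → 1 (borrow)
  1-1-1 → 1 (borrow)
  0-1-1 → 0 (borrow)
  0-1-1 → 0 (borrow)
  0-1-1 → 0 (borrow)
  1-1-1 → 1 (borrow)
  1-0-1 → 0
  1-0 → 1
  1-0 → 1
  1-1 → 0
  1-1 → 0
  1-0 → 1
  1-1 → 0
  1-0 → 1
  1-1 → 0
  1-1 → 0

0b1010011010001100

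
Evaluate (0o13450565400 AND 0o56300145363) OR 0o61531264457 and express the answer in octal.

0o13450565400 AND 0o56300145363 = 0o12000145000.
Then OR with 0o61531264457.

0o73531365457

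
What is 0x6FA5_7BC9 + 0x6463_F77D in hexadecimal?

Add column by column in base 16, right to left:
  9+D = 6 carry 1
  C+7+1 = 4 carry 1
  B+7+1 = 3 carry 1
  7+F+1 = 7 carry 1
  5+3+1 = 9
  A+6 = 0 carry 1
  F+4+1 = 4 carry 1
  6+6+1 = D

0xD4097346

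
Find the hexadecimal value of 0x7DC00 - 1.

0x7DBFF

The trailing 2 digits are 0, so subtracting 1 borrows through: they become F and the next digit up decrements.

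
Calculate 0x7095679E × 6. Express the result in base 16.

Multiply each base-16 digit by 6, carrying:
  E×6 = 84 → write 4 carry 5
  9×6+5 = 59 → write B carry 3
  7×6+3 = 45 → write D carry 2
  6×6+2 = 38 → write 6 carry 2
  5×6+2 = 32 → write 0 carry 2
  9×6+2 = 56 → write 8 carry 3
  0×6+3 = 3 → write 3
  7×6 = 42 → write A carry 2
  remaining carry: 2

0x2A3806DB4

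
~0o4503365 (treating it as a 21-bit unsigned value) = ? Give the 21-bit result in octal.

0o3274412

Each oct digit d becomes 7−d:
  4→3, 5→2, 0→7, 3→4, 3→4, 6→1, 5→2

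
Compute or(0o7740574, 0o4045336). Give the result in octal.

OR each oct digit independently (no carries):
  7|4=7, 7|0=7, 4|4=4, 0|5=5, 5|3=7, 7|3=7, 4|6=6

0o7745776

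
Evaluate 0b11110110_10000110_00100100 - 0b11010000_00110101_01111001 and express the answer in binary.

Subtract column by column in base 2:
  0-1 → 1 (borrow)
  0-0-1 → 1 (borrow)
  1-0-1 → 0
  0-1 → 1 (borrow)
  0-1-1 → 0 (borrow)
  1-1-1 → 1 (borrow)
  0-1-1 → 0 (borrow)
  0-0-1 → 1 (borrow)
  0-1-1 → 0 (borrow)
  1-0-1 → 0
  1-1 → 0
  0-0 → 0
  0-1 → 1 (borrow)
  0-1-1 → 0 (borrow)
  0-0-1 → 1 (borrow)
  1-0-1 → 0
  0-0 → 0
  1-0 → 1
  1-0 → 1
  0-0 → 0
  1-1 → 0
  1-0 → 1
  1-1 → 0
  1-1 → 0

0b1001100101000010101011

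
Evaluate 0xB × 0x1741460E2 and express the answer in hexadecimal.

Multiply each base-16 digit by 11, carrying:
  2×11 = 22 → write 6 carry 1
  E×11+1 = 155 → write B carry 9
  0×11+9 = 9 → write 9
  6×11 = 66 → write 2 carry 4
  4×11+4 = 48 → write 0 carry 3
  1×11+3 = 14 → write E
  4×11 = 44 → write C carry 2
  7×11+2 = 79 → write F carry 4
  1×11+4 = 15 → write F

0xFFCE029B6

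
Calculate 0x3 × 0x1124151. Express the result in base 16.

Multiply each base-16 digit by 3, carrying:
  1×3 = 3 → write 3
  5×3 = 15 → write f
  1×3 = 3 → write 3
  4×3 = 12 → write c
  2×3 = 6 → write 6
  1×3 = 3 → write 3
  1×3 = 3 → write 3

0x336c3f3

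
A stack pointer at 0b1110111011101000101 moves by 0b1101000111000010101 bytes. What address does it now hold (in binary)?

Add column by column in base 2, right to left:
  1+1 = 0 carry 1
  0+0+1 = 1
  1+1 = 0 carry 1
  0+0+1 = 1
  0+1 = 1
  0+0 = 0
  1+0 = 1
  0+0 = 0
  1+0 = 1
  1+1 = 0 carry 1
  1+1+1 = 1 carry 1
  0+1+1 = 0 carry 1
  1+0+1 = 0 carry 1
  1+0+1 = 0 carry 1
  1+0+1 = 0 carry 1
  0+1+1 = 0 carry 1
  1+0+1 = 0 carry 1
  1+1+1 = 1 carry 1
  1+1+1 = 1 carry 1
  final carry 1

0b11100000010101011010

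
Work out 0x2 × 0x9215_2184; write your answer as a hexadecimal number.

Multiply each base-16 digit by 2, carrying:
  4×2 = 8 → write 8
  8×2 = 16 → write 0 carry 1
  1×2+1 = 3 → write 3
  2×2 = 4 → write 4
  5×2 = 10 → write a
  1×2 = 2 → write 2
  2×2 = 4 → write 4
  9×2 = 18 → write 2 carry 1
  remaining carry: 1

0x1242a4308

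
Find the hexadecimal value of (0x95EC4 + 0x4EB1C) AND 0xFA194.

0xE0180

Add column by column in base 16, right to left:
  4+C = 0 carry 1
  C+1+1 = E
  E+B = 9 carry 1
  5+E+1 = 4 carry 1
  9+4+1 = E
Sum = 0xE49E0; now AND with 0xFA194:
  E&F=E, 4&A=0, 9&1=1, E&9=8, 0&4=0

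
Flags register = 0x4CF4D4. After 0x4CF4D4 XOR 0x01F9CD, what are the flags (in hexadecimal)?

0x4D0D19

XOR each hex digit independently (no carries):
  4^0=4, C^1=D, F^F=0, 4^9=D, D^C=1, 4^D=9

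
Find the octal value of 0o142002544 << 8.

0o61001262000

8 bits is not a whole number of base-8 digits; in binary: 1100010000000010101100100 << 8 = 110001000000001010110010000000000.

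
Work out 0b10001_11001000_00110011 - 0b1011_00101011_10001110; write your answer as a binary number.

0b1101001110010100101

Subtract column by column in base 2:
  1-0 → 1
  1-1 → 0
  0-1 → 1 (borrow)
  0-1-1 → 0 (borrow)
  1-0-1 → 0
  1-0 → 1
  0-0 → 0
  0-1 → 1 (borrow)
  0-1-1 → 0 (borrow)
  0-1-1 → 0 (borrow)
  0-0-1 → 1 (borrow)
  1-1-1 → 1 (borrow)
  0-0-1 → 1 (borrow)
  0-1-1 → 0 (borrow)
  1-0-1 → 0
  1-0 → 1
  1-1 → 0
  0-1 → 1 (borrow)
  0-0-1 → 1 (borrow)
  0-1-1 → 0 (borrow)
  1-0-1 → 0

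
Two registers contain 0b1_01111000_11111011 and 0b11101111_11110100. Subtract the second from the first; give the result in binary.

0b1000100100000111

Subtract column by column in base 2:
  1-0 → 1
  1-0 → 1
  0-1 → 1 (borrow)
  1-0-1 → 0
  1-1 → 0
  1-1 → 0
  1-1 → 0
  1-1 → 0
  0-1 → 1 (borrow)
  0-1-1 → 0 (borrow)
  0-1-1 → 0 (borrow)
  1-1-1 → 1 (borrow)
  1-0-1 → 0
  1-1 → 0
  1-1 → 0
  0-1 → 1 (borrow)
  1-0-1 → 0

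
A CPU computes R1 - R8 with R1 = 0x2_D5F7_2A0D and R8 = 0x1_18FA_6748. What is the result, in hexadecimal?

Subtract column by column in base 16:
  D-8 → 5
  0-4 → C (borrow)
  A-7-1 → 2
  2-6 → C (borrow)
  7-A-1 → C (borrow)
  F-F-1 → F (borrow)
  5-8-1 → C (borrow)
  D-1-1 → B
  2-1 → 1

0x1BCFCC2C5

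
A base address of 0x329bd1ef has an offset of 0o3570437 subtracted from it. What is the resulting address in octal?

0o6243160320

0x329bd1ef = 0o6246750757 in octal.
Subtract column by column in base 8:
  7-7 → 0
  5-3 → 2
  7-4 → 3
  0-0 → 0
  5-7 → 6 (borrow)
  7-5-1 → 1
  6-3 → 3
  4-0 → 4
  2-0 → 2
  6-0 → 6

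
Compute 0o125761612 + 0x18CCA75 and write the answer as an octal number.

0o271126777

0x18CCA75 = 0o143145165 in octal.
Add column by column in base 8, right to left:
  2+5 = 7
  1+6 = 7
  6+1 = 7
  1+5 = 6
  6+4 = 2 carry 1
  7+1+1 = 1 carry 1
  5+3+1 = 1 carry 1
  2+4+1 = 7
  1+1 = 2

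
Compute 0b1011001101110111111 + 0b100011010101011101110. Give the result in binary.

Add column by column in base 2, right to left:
  1+0 = 1
  1+1 = 0 carry 1
  1+1+1 = 1 carry 1
  1+1+1 = 1 carry 1
  1+0+1 = 0 carry 1
  1+1+1 = 1 carry 1
  0+1+1 = 0 carry 1
  1+1+1 = 1 carry 1
  1+0+1 = 0 carry 1
  1+1+1 = 1 carry 1
  0+0+1 = 1
  1+1 = 0 carry 1
  1+0+1 = 0 carry 1
  0+1+1 = 0 carry 1
  0+0+1 = 1
  1+1 = 0 carry 1
  1+1+1 = 1 carry 1
  0+0+1 = 1
  1+0 = 1
  0+0 = 0
  0+1 = 1

0b101110100011010101101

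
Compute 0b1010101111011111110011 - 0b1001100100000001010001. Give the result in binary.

Subtract column by column in base 2:
  1-1 → 0
  1-0 → 1
  0-0 → 0
  0-0 → 0
  1-1 → 0
  1-0 → 1
  1-1 → 0
  1-0 → 1
  1-0 → 1
  1-0 → 1
  1-0 → 1
  0-0 → 0
  1-0 → 1
  1-0 → 1
  1-1 → 0
  1-0 → 1
  0-0 → 0
  1-1 → 0
  0-1 → 1 (borrow)
  1-0-1 → 0
  0-0 → 0
  1-1 → 0

0b1001011011110100010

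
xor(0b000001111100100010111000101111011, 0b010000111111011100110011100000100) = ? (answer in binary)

0b010001000011111110001011001111111

XOR bit by bit (1 where the bits differ):
  000001111100100010111000101111011
^ 010000111111011100110011100000100
= 010001000011111110001011001111111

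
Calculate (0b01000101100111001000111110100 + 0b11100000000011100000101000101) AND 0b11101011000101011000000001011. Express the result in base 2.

Add column by column in base 2, right to left:
  0+1 = 1
  0+0 = 0
  1+1 = 0 carry 1
  0+0+1 = 1
  1+0 = 1
  1+0 = 1
  1+1 = 0 carry 1
  1+0+1 = 0 carry 1
  1+1+1 = 1 carry 1
  0+0+1 = 1
  0+0 = 0
  0+0 = 0
  1+0 = 1
  0+0 = 0
  0+1 = 1
  1+1 = 0 carry 1
  1+1+1 = 1 carry 1
  1+0+1 = 0 carry 1
  0+0+1 = 1
  0+0 = 0
  1+0 = 1
  1+0 = 1
  0+0 = 0
  1+0 = 1
  0+0 = 0
  0+0 = 0
  0+1 = 1
  1+1 = 0 carry 1
  0+1+1 = 0 carry 1
  final carry 1
Sum = 0b100100101101010101001100111001; now AND with 0b11101011000101011000000001011:
  100100101101010101001100111001
& 011101011000101011000000001011
= 000100001000000001000000001001

0b100001000000001000000001001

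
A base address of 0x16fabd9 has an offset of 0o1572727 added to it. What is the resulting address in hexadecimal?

0x176a1b0

0o1572727 = 0x6f5d7 in hexadecimal.
Add column by column in base 16, right to left:
  9+7 = 0 carry 1
  d+d+1 = b carry 1
  b+5+1 = 1 carry 1
  a+f+1 = a carry 1
  f+6+1 = 6 carry 1
  6+0+1 = 7
  1+0 = 1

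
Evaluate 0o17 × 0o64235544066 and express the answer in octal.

0o1420475335452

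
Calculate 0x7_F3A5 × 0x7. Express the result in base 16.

0x37A983

Multiply each base-16 digit by 7, carrying:
  5×7 = 35 → write 3 carry 2
  A×7+2 = 72 → write 8 carry 4
  3×7+4 = 25 → write 9 carry 1
  F×7+1 = 106 → write A carry 6
  7×7+6 = 55 → write 7 carry 3
  remaining carry: 3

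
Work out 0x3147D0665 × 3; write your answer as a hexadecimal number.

0x93D77132F

Multiply each base-16 digit by 3, carrying:
  5×3 = 15 → write F
  6×3 = 18 → write 2 carry 1
  6×3+1 = 19 → write 3 carry 1
  0×3+1 = 1 → write 1
  D×3 = 39 → write 7 carry 2
  7×3+2 = 23 → write 7 carry 1
  4×3+1 = 13 → write D
  1×3 = 3 → write 3
  3×3 = 9 → write 9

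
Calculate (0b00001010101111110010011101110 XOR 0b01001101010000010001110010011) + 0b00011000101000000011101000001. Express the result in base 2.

First 0b00001010101111110010011101110 XOR 0b01001101010000010001110010011 = 0b01000111111111100011101111101.
Add column by column in base 2, right to left:
  1+1 = 0 carry 1
  0+0+1 = 1
  1+0 = 1
  1+0 = 1
  1+0 = 1
  1+0 = 1
  1+1 = 0 carry 1
  0+0+1 = 1
  1+1 = 0 carry 1
  1+1+1 = 1 carry 1
  1+1+1 = 1 carry 1
  0+0+1 = 1
  0+0 = 0
  0+0 = 0
  1+0 = 1
  1+0 = 1
  1+0 = 1
  1+0 = 1
  1+1 = 0 carry 1
  1+0+1 = 0 carry 1
  1+1+1 = 1 carry 1
  1+0+1 = 0 carry 1
  1+0+1 = 0 carry 1
  1+0+1 = 0 carry 1
  0+1+1 = 0 carry 1
  0+1+1 = 0 carry 1
  0+0+1 = 1
  1+0 = 1

0b1100000100111100111010111110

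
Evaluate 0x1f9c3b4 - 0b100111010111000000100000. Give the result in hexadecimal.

0x15c5394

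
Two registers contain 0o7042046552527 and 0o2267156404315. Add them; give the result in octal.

Add column by column in base 8, right to left:
  7+5 = 4 carry 1
  2+1+1 = 4
  5+3 = 0 carry 1
  2+4+1 = 7
  5+0 = 5
  5+4 = 1 carry 1
  6+6+1 = 5 carry 1
  4+5+1 = 2 carry 1
  0+1+1 = 2
  2+7 = 1 carry 1
  4+6+1 = 3 carry 1
  0+2+1 = 3
  7+2 = 1 carry 1
  final carry 1

0o11331225157044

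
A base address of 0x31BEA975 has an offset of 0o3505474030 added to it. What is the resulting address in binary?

0b1001110110101010010000110001101

0x31BEA975 = 0b110001101111101010100101110101 in binary.
0o3505474030 = 0b11101000101100111100000011000 in binary.
Add column by column in base 2, right to left:
  1+0 = 1
  0+0 = 0
  1+0 = 1
  0+1 = 1
  1+1 = 0 carry 1
  1+0+1 = 0 carry 1
  1+0+1 = 0 carry 1
  0+0+1 = 1
  1+0 = 1
  0+0 = 0
  0+0 = 0
  1+1 = 0 carry 1
  0+1+1 = 0 carry 1
  1+1+1 = 1 carry 1
  0+1+1 = 0 carry 1
  1+0+1 = 0 carry 1
  0+0+1 = 1
  1+1 = 0 carry 1
  1+1+1 = 1 carry 1
  1+0+1 = 0 carry 1
  1+1+1 = 1 carry 1
  1+0+1 = 0 carry 1
  0+0+1 = 1
  1+0 = 1
  1+1 = 0 carry 1
  0+0+1 = 1
  0+1 = 1
  0+1 = 1
  1+1 = 0 carry 1
  1+0+1 = 0 carry 1
  final carry 1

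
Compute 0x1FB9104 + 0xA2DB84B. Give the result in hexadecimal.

Add column by column in base 16, right to left:
  4+B = F
  0+4 = 4
  1+8 = 9
  9+B = 4 carry 1
  B+D+1 = 9 carry 1
  F+2+1 = 2 carry 1
  1+A+1 = C

0xC29494F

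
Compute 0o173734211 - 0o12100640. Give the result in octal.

Subtract column by column in base 8:
  1-0 → 1
  1-4 → 5 (borrow)
  2-6-1 → 3 (borrow)
  4-0-1 → 3
  3-0 → 3
  7-1 → 6
  3-2 → 1
  7-1 → 6
  1-0 → 1

0o161633351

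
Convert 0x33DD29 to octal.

Expand each hex digit to 4 bits: 3=0011 3=0011 D=1101 D=1101 2=0010 9=1001.
Group the bits in threes: 001 100 111 101 110 100 101 001 → 14756451.

0o14756451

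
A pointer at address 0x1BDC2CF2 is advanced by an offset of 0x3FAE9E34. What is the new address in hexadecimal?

Add column by column in base 16, right to left:
  2+4 = 6
  F+3 = 2 carry 1
  C+E+1 = B carry 1
  2+9+1 = C
  C+E = A carry 1
  D+A+1 = 8 carry 1
  B+F+1 = B carry 1
  1+3+1 = 5

0x5B8ACB26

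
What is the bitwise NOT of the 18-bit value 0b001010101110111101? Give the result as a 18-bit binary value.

0b110101010001000010

Invert each bit: 001010101110111101 → 110101010001000010.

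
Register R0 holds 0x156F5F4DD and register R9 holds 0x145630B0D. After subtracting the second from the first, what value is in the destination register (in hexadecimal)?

0x1192E9D0

Subtract column by column in base 16:
  D-D → 0
  D-0 → D
  4-B → 9 (borrow)
  F-0-1 → E
  5-3 → 2
  F-6 → 9
  6-5 → 1
  5-4 → 1
  1-1 → 0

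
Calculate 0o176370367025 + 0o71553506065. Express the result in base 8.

Add column by column in base 8, right to left:
  5+5 = 2 carry 1
  2+6+1 = 1 carry 1
  0+0+1 = 1
  7+6 = 5 carry 1
  6+0+1 = 7
  3+5 = 0 carry 1
  0+3+1 = 4
  7+5 = 4 carry 1
  3+5+1 = 1 carry 1
  6+1+1 = 0 carry 1
  7+7+1 = 7 carry 1
  1+0+1 = 2

0o270144075112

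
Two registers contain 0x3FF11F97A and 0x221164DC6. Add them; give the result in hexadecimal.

Add column by column in base 16, right to left:
  A+6 = 0 carry 1
  7+C+1 = 4 carry 1
  9+D+1 = 7 carry 1
  F+4+1 = 4 carry 1
  1+6+1 = 8
  1+1 = 2
  F+1 = 0 carry 1
  F+2+1 = 2 carry 1
  3+2+1 = 6

0x620284740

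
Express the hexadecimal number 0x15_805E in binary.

0b101011000000001011110

Expand each hex digit to 4 bits: 1=0001 5=0101 8=1000 0=0000 5=0101 E=1110.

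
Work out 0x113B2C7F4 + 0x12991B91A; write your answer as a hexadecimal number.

0x23D44810E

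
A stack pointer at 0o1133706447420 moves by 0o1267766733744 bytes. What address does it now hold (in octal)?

0o2423675403364

Add column by column in base 8, right to left:
  0+4 = 4
  2+4 = 6
  4+7 = 3 carry 1
  7+3+1 = 3 carry 1
  4+3+1 = 0 carry 1
  4+7+1 = 4 carry 1
  6+6+1 = 5 carry 1
  0+6+1 = 7
  7+7 = 6 carry 1
  3+7+1 = 3 carry 1
  3+6+1 = 2 carry 1
  1+2+1 = 4
  1+1 = 2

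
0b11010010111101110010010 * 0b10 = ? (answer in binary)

Multiply each base-2 digit by 2, carrying:
  0×2 = 0 → write 0
  1×2 = 2 → write 0 carry 1
  0×2+1 = 1 → write 1
  0×2 = 0 → write 0
  1×2 = 2 → write 0 carry 1
  0×2+1 = 1 → write 1
  0×2 = 0 → write 0
  1×2 = 2 → write 0 carry 1
  1×2+1 = 3 → write 1 carry 1
  1×2+1 = 3 → write 1 carry 1
  0×2+1 = 1 → write 1
  1×2 = 2 → write 0 carry 1
  1×2+1 = 3 → write 1 carry 1
  1×2+1 = 3 → write 1 carry 1
  1×2+1 = 3 → write 1 carry 1
  0×2+1 = 1 → write 1
  1×2 = 2 → write 0 carry 1
  0×2+1 = 1 → write 1
  0×2 = 0 → write 0
  1×2 = 2 → write 0 carry 1
  0×2+1 = 1 → write 1
  1×2 = 2 → write 0 carry 1
  1×2+1 = 3 → write 1 carry 1
  remaining carry: 1

0b110100101111011100100100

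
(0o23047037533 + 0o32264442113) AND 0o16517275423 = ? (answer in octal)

0o14113001402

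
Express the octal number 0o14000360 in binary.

Each octal digit is 3 bits: 1=001 4=100 0=000 0=000 0=000 3=011 6=110 0=000.

0b1100000000000011110000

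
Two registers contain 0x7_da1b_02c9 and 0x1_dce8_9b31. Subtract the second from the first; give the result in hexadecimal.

Subtract column by column in base 16:
  9-1 → 8
  c-3 → 9
  2-b → 7 (borrow)
  0-9-1 → 6 (borrow)
  b-8-1 → 2
  1-e → 3 (borrow)
  a-c-1 → d (borrow)
  d-d-1 → f (borrow)
  7-1-1 → 5

0x5fd326798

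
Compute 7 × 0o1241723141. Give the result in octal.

Multiply each base-8 digit by 7, carrying:
  1×7 = 7 → write 7
  4×7 = 28 → write 4 carry 3
  1×7+3 = 10 → write 2 carry 1
  3×7+1 = 22 → write 6 carry 2
  2×7+2 = 16 → write 0 carry 2
  7×7+2 = 51 → write 3 carry 6
  1×7+6 = 13 → write 5 carry 1
  4×7+1 = 29 → write 5 carry 3
  2×7+3 = 17 → write 1 carry 2
  1×7+2 = 9 → write 1 carry 1
  remaining carry: 1

0o11155306247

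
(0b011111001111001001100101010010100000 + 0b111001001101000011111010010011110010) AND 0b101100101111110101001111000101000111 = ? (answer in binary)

Add column by column in base 2, right to left:
  0+0 = 0
  0+1 = 1
  0+0 = 0
  0+0 = 0
  0+1 = 1
  1+1 = 0 carry 1
  0+1+1 = 0 carry 1
  1+1+1 = 1 carry 1
  0+0+1 = 1
  0+0 = 0
  1+1 = 0 carry 1
  0+0+1 = 1
  1+0 = 1
  0+1 = 1
  1+0 = 1
  0+1 = 1
  0+1 = 1
  1+1 = 0 carry 1
  1+1+1 = 1 carry 1
  0+1+1 = 0 carry 1
  0+0+1 = 1
  1+0 = 1
  0+0 = 0
  0+0 = 0
  1+1 = 0 carry 1
  1+0+1 = 0 carry 1
  1+1+1 = 1 carry 1
  1+1+1 = 1 carry 1
  0+0+1 = 1
  0+0 = 0
  1+1 = 0 carry 1
  1+0+1 = 0 carry 1
  1+0+1 = 0 carry 1
  1+1+1 = 1 carry 1
  1+1+1 = 1 carry 1
  0+1+1 = 0 carry 1
  final carry 1
Sum = 0b1011000011100001101011111100110010010; now AND with 0b101100101111110101001111000101000111:
  1011000011100001101011111100110010010
& 0101100101111110101001111000101000111
= 0001000001100000101001111000100000010

0b1000001100000101001111000100000010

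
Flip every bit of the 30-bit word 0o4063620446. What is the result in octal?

Each oct digit d becomes 7−d:
  4→3, 0→7, 6→1, 3→4, 6→1, 2→5, 0→7, 4→3, 4→3, 6→1

0o3714157331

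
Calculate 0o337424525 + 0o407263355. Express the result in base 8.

0o746710102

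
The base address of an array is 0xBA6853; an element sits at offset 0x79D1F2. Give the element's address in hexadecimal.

0x1343A45

Add column by column in base 16, right to left:
  3+2 = 5
  5+F = 4 carry 1
  8+1+1 = A
  6+D = 3 carry 1
  A+9+1 = 4 carry 1
  B+7+1 = 3 carry 1
  final carry 1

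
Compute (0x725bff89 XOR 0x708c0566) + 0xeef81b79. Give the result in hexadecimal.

First 0x725bff89 XOR 0x708c0566 = 0x02d7faef.
Add column by column in base 16, right to left:
  f+9 = 8 carry 1
  e+7+1 = 6 carry 1
  a+b+1 = 6 carry 1
  f+1+1 = 1 carry 1
  7+8+1 = 0 carry 1
  d+f+1 = d carry 1
  2+e+1 = 1 carry 1
  0+e+1 = f

0xf1d01668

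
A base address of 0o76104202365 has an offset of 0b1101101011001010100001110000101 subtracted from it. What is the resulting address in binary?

0b110000011101010111100000101110000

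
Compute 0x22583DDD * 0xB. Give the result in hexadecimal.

0x179CAA87F

Multiply each base-16 digit by 11, carrying:
  D×11 = 143 → write F carry 8
  D×11+8 = 151 → write 7 carry 9
  D×11+9 = 152 → write 8 carry 9
  3×11+9 = 42 → write A carry 2
  8×11+2 = 90 → write A carry 5
  5×11+5 = 60 → write C carry 3
  2×11+3 = 25 → write 9 carry 1
  2×11+1 = 23 → write 7 carry 1
  remaining carry: 1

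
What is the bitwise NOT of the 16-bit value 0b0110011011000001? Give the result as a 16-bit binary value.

Invert each bit: 0110011011000001 → 1001100100111110.

0b1001100100111110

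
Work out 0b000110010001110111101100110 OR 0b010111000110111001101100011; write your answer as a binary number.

0b010111010111111111101100111

OR bit by bit (1 where either bit is 1):
  000110010001110111101100110
| 010111000110111001101100011
= 010111010111111111101100111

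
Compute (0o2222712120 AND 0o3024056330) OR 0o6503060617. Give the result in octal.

0o2222712120 AND 0o3024056330 = 0o2020012120.
Then OR with 0o6503060617.

0o6523072737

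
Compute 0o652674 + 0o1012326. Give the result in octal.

Add column by column in base 8, right to left:
  4+6 = 2 carry 1
  7+2+1 = 2 carry 1
  6+3+1 = 2 carry 1
  2+2+1 = 5
  5+1 = 6
  6+0 = 6
  0+1 = 1

0o1665222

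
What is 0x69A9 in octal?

Expand each hex digit to 4 bits: 6=0110 9=1001 A=1010 9=1001.
Group the bits in threes: 110 100 110 101 001 → 64651.

0o64651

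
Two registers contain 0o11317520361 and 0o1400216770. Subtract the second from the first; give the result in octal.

0o7717301371

Subtract column by column in base 8:
  1-0 → 1
  6-7 → 7 (borrow)
  3-7-1 → 3 (borrow)
  0-6-1 → 1 (borrow)
  2-1-1 → 0
  5-2 → 3
  7-0 → 7
  1-0 → 1
  3-4 → 7 (borrow)
  1-1-1 → 7 (borrow)
  1-0-1 → 0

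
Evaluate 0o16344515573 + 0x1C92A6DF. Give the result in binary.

0b10010000001001010100001001011010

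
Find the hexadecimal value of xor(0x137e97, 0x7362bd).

XOR each hex digit independently (no carries):
  1^7=6, 3^3=0, 7^6=1, e^2=c, 9^b=2, 7^d=a

0x601c2a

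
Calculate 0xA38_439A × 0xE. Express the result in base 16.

Multiply each base-16 digit by 14, carrying:
  A×14 = 140 → write C carry 8
  9×14+8 = 134 → write 6 carry 8
  3×14+8 = 50 → write 2 carry 3
  4×14+3 = 59 → write B carry 3
  8×14+3 = 115 → write 3 carry 7
  3×14+7 = 49 → write 1 carry 3
  A×14+3 = 143 → write F carry 8
  remaining carry: 8

0x8F13B26C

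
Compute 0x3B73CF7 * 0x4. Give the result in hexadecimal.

Multiply each base-16 digit by 4, carrying:
  7×4 = 28 → write C carry 1
  F×4+1 = 61 → write D carry 3
  C×4+3 = 51 → write 3 carry 3
  3×4+3 = 15 → write F
  7×4 = 28 → write C carry 1
  B×4+1 = 45 → write D carry 2
  3×4+2 = 14 → write E

0xEDCF3DC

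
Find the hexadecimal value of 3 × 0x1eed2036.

0x5cc760a2

Multiply each base-16 digit by 3, carrying:
  6×3 = 18 → write 2 carry 1
  3×3+1 = 10 → write a
  0×3 = 0 → write 0
  2×3 = 6 → write 6
  d×3 = 39 → write 7 carry 2
  e×3+2 = 44 → write c carry 2
  e×3+2 = 44 → write c carry 2
  1×3+2 = 5 → write 5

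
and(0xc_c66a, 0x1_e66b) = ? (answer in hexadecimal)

0x0c66a

AND each hex digit independently (no carries):
  c&1=0, c&e=c, 6&6=6, 6&6=6, a&b=a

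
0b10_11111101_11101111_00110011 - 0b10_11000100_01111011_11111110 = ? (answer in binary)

0b1110010111001100110101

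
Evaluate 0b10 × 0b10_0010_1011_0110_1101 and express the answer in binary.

0b1000101011011011010

Multiply each base-2 digit by 2, carrying:
  1×2 = 2 → write 0 carry 1
  0×2+1 = 1 → write 1
  1×2 = 2 → write 0 carry 1
  1×2+1 = 3 → write 1 carry 1
  0×2+1 = 1 → write 1
  1×2 = 2 → write 0 carry 1
  1×2+1 = 3 → write 1 carry 1
  0×2+1 = 1 → write 1
  1×2 = 2 → write 0 carry 1
  1×2+1 = 3 → write 1 carry 1
  0×2+1 = 1 → write 1
  1×2 = 2 → write 0 carry 1
  0×2+1 = 1 → write 1
  1×2 = 2 → write 0 carry 1
  0×2+1 = 1 → write 1
  0×2 = 0 → write 0
  0×2 = 0 → write 0
  1×2 = 2 → write 0 carry 1
  remaining carry: 1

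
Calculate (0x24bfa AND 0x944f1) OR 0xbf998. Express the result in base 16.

0x24bfa AND 0x944f1 = 0x040f0.
Then OR with 0xbf998.

0xbf9f8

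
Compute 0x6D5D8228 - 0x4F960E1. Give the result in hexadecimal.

Subtract column by column in base 16:
  8-1 → 7
  2-E → 4 (borrow)
  2-0-1 → 1
  8-6 → 2
  D-9 → 4
  5-F → 6 (borrow)
  D-4-1 → 8
  6-0 → 6

0x68642147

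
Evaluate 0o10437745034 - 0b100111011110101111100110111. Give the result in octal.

0b100111011110101111100110111 = 0o473657467 in octal.
Subtract column by column in base 8:
  4-7 → 5 (borrow)
  3-6-1 → 4 (borrow)
  0-4-1 → 3 (borrow)
  5-7-1 → 5 (borrow)
  4-5-1 → 6 (borrow)
  7-6-1 → 0
  7-3 → 4
  3-7 → 4 (borrow)
  4-4-1 → 7 (borrow)
  0-0-1 → 7 (borrow)
  1-0-1 → 0

0o7744065345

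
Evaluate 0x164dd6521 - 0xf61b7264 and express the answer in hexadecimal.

Subtract column by column in base 16:
  1-4 → d (borrow)
  2-6-1 → b (borrow)
  5-2-1 → 2
  6-7 → f (borrow)
  d-b-1 → 1
  d-1 → c
  4-6 → e (borrow)
  6-f-1 → 6 (borrow)
  1-0-1 → 0

0x6ec1f2bd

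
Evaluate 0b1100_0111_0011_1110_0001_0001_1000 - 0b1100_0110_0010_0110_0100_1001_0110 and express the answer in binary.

0b100010111110010000010

Subtract column by column in base 2:
  0-0 → 0
  0-1 → 1 (borrow)
  0-1-1 → 0 (borrow)
  1-0-1 → 0
  1-1 → 0
  0-0 → 0
  0-0 → 0
  0-1 → 1 (borrow)
  1-0-1 → 0
  0-0 → 0
  0-1 → 1 (borrow)
  0-0-1 → 1 (borrow)
  0-0-1 → 1 (borrow)
  1-1-1 → 1 (borrow)
  1-1-1 → 1 (borrow)
  1-0-1 → 0
  1-0 → 1
  1-1 → 0
  0-0 → 0
  0-0 → 0
  1-0 → 1
  1-1 → 0
  1-1 → 0
  0-0 → 0
  0-0 → 0
  0-0 → 0
  1-1 → 0
  1-1 → 0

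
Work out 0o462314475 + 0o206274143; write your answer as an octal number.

0o670610640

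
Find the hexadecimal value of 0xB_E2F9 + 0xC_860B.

0x186904

Add column by column in base 16, right to left:
  9+B = 4 carry 1
  F+0+1 = 0 carry 1
  2+6+1 = 9
  E+8 = 6 carry 1
  B+C+1 = 8 carry 1
  final carry 1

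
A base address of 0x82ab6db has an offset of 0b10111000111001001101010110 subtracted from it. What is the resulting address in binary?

0x82ab6db = 0b1000001010101011011011011011 in binary.
Subtract column by column in base 2:
  1-0 → 1
  1-1 → 0
  0-1 → 1 (borrow)
  1-0-1 → 0
  1-1 → 0
  0-0 → 0
  1-1 → 0
  1-0 → 1
  0-1 → 1 (borrow)
  1-1-1 → 1 (borrow)
  1-0-1 → 0
  0-0 → 0
  1-1 → 0
  1-0 → 1
  0-0 → 0
  1-1 → 0
  0-1 → 1 (borrow)
  1-1-1 → 1 (borrow)
  0-0-1 → 1 (borrow)
  1-0-1 → 0
  0-0 → 0
  1-1 → 0
  0-1 → 1 (borrow)
  0-1-1 → 0 (borrow)
  0-0-1 → 1 (borrow)
  0-1-1 → 0 (borrow)
  0-0-1 → 1 (borrow)
  1-0-1 → 0

0b101010001110010001110000101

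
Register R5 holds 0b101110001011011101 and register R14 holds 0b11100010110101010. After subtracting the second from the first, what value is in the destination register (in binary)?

0b10001110100110011

Subtract column by column in base 2:
  1-0 → 1
  0-1 → 1 (borrow)
  1-0-1 → 0
  1-1 → 0
  1-0 → 1
  0-1 → 1 (borrow)
  1-0-1 → 0
  1-1 → 0
  0-1 → 1 (borrow)
  1-0-1 → 0
  0-1 → 1 (borrow)
  0-0-1 → 1 (borrow)
  0-0-1 → 1 (borrow)
  1-0-1 → 0
  1-1 → 0
  1-1 → 0
  0-1 → 1 (borrow)
  1-0-1 → 0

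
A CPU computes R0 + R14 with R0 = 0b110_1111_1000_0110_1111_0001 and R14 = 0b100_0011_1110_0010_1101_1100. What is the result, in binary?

0b101100110110100111001101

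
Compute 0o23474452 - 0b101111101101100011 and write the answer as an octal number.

0o22676707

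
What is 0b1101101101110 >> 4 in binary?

0b110110110

Right shift by 4: drop the 4 least-significant bits.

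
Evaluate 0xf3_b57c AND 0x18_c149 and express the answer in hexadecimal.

0x108148

AND each hex digit independently (no carries):
  f&1=1, 3&8=0, b&c=8, 5&1=1, 7&4=4, c&9=8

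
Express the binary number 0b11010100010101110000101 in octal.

Group the bits in threes: 011 010 100 010 101 110 000 101 → 32425605.

0o32425605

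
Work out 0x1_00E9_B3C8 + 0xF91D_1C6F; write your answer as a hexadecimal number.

0x1FA06D037

Add column by column in base 16, right to left:
  8+F = 7 carry 1
  C+6+1 = 3 carry 1
  3+C+1 = 0 carry 1
  B+1+1 = D
  9+D = 6 carry 1
  E+1+1 = 0 carry 1
  0+9+1 = A
  0+F = F
  1+0 = 1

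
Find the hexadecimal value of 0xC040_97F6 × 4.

0x301025FD8

Multiply each base-16 digit by 4, carrying:
  6×4 = 24 → write 8 carry 1
  F×4+1 = 61 → write D carry 3
  7×4+3 = 31 → write F carry 1
  9×4+1 = 37 → write 5 carry 2
  0×4+2 = 2 → write 2
  4×4 = 16 → write 0 carry 1
  0×4+1 = 1 → write 1
  C×4 = 48 → write 0 carry 3
  remaining carry: 3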